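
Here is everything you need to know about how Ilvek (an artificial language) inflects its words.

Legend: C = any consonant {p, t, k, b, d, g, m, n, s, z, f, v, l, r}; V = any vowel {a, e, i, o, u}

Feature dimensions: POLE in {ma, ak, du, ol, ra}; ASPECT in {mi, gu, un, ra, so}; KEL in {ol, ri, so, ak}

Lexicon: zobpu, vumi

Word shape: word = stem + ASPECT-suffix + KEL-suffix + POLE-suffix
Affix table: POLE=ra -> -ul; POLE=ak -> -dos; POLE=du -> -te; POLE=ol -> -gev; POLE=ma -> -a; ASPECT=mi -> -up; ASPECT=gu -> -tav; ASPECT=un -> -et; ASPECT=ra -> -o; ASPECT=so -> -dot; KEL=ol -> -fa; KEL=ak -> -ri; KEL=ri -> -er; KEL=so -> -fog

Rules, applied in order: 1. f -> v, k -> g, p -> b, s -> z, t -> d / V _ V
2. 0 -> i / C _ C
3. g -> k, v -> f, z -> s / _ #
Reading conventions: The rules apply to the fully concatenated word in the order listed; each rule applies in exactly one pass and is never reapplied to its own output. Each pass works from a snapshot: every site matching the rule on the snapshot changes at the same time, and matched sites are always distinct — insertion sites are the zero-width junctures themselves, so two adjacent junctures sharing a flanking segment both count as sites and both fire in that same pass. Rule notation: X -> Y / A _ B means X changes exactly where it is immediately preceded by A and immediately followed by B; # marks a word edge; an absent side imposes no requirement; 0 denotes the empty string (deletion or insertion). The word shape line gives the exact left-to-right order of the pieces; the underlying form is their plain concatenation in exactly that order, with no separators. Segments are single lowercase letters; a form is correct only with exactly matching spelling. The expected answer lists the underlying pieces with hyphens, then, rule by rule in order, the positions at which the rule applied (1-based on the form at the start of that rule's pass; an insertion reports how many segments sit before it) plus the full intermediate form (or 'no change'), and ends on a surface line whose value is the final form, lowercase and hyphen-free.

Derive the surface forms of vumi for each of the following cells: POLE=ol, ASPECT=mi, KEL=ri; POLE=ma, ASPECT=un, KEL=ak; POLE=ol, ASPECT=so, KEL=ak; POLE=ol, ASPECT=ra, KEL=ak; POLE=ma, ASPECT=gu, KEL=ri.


cell POLE=ol, ASPECT=mi, KEL=ri:
underlying: vumi-up-er-gev
1. f -> v, k -> g, p -> b, s -> z, t -> d / V _ V: fires at position(s) 6: vumiubergev
2. 0 -> i / C _ C: inserts after position(s) 8: vumiuberigev
3. g -> k, v -> f, z -> s / _ #: fires at position(s) 12: vumiuberigef
surface: vumiuberigef

cell POLE=ma, ASPECT=un, KEL=ak:
underlying: vumi-et-ri-a
1. f -> v, k -> g, p -> b, s -> z, t -> d / V _ V: no change
2. 0 -> i / C _ C: inserts after position(s) 6: vumietiria
3. g -> k, v -> f, z -> s / _ #: no change
surface: vumietiria

cell POLE=ol, ASPECT=so, KEL=ak:
underlying: vumi-dot-ri-gev
1. f -> v, k -> g, p -> b, s -> z, t -> d / V _ V: no change
2. 0 -> i / C _ C: inserts after position(s) 7: vumidotirigev
3. g -> k, v -> f, z -> s / _ #: fires at position(s) 13: vumidotirigef
surface: vumidotirigef

cell POLE=ol, ASPECT=ra, KEL=ak:
underlying: vumi-o-ri-gev
1. f -> v, k -> g, p -> b, s -> z, t -> d / V _ V: no change
2. 0 -> i / C _ C: no change
3. g -> k, v -> f, z -> s / _ #: fires at position(s) 10: vumiorigef
surface: vumiorigef

cell POLE=ma, ASPECT=gu, KEL=ri:
underlying: vumi-tav-er-a
1. f -> v, k -> g, p -> b, s -> z, t -> d / V _ V: fires at position(s) 5: vumidavera
2. 0 -> i / C _ C: no change
3. g -> k, v -> f, z -> s / _ #: no change
surface: vumidavera


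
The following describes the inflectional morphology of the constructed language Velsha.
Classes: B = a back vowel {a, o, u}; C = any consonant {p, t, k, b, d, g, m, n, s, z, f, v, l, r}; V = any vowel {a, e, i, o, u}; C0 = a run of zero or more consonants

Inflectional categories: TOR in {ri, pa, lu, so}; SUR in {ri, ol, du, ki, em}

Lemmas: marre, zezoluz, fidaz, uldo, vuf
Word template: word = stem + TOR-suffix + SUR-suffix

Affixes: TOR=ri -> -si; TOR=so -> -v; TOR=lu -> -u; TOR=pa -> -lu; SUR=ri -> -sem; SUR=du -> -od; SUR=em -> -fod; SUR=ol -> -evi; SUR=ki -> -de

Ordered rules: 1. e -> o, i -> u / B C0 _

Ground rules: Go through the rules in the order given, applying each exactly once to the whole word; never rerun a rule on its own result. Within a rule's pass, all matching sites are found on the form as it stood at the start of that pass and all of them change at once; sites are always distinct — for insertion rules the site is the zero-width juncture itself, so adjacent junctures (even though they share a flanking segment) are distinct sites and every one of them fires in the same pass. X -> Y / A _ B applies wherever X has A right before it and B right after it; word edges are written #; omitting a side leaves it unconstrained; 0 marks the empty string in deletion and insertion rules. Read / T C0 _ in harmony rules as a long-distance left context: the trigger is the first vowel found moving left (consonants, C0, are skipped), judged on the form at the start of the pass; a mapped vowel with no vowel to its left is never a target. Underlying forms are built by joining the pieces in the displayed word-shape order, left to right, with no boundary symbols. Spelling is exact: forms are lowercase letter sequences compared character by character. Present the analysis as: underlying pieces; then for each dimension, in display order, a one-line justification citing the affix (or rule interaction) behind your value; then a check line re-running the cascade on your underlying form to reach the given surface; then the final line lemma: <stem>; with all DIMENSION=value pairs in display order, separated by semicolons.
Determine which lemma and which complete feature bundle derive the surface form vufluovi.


underlying: vuf-lu-evi
TOR=pa - signalled by the affix -lu
SUR=ol - signalled by the affix -evi
check: vufluevi -> vufluovi
lemma: vuf; TOR=pa; SUR=ol


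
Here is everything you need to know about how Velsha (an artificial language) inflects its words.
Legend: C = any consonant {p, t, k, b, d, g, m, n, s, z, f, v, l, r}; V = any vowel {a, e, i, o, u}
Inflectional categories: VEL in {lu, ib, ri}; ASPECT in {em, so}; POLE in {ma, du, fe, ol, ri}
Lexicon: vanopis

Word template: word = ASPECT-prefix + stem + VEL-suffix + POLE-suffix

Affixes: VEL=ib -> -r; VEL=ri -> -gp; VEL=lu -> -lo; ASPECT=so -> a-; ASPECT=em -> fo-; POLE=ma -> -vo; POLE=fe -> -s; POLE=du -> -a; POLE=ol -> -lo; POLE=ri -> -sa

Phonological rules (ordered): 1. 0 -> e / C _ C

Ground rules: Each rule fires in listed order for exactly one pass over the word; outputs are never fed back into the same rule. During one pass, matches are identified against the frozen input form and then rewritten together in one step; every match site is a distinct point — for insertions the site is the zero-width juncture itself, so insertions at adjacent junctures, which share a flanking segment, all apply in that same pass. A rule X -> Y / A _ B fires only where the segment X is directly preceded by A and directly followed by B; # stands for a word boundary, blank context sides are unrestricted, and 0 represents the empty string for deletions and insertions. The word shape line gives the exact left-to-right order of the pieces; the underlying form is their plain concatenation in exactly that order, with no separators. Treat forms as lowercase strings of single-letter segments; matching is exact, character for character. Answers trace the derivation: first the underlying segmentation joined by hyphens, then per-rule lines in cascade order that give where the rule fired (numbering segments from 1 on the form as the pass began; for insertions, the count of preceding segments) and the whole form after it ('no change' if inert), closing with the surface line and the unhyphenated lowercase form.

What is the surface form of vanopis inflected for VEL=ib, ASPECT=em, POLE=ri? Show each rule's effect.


underlying: fo-vanopis-r-sa
1. 0 -> e / C _ C: inserts after position(s) 9, 10: fovanopiseresa
surface: fovanopiseresa


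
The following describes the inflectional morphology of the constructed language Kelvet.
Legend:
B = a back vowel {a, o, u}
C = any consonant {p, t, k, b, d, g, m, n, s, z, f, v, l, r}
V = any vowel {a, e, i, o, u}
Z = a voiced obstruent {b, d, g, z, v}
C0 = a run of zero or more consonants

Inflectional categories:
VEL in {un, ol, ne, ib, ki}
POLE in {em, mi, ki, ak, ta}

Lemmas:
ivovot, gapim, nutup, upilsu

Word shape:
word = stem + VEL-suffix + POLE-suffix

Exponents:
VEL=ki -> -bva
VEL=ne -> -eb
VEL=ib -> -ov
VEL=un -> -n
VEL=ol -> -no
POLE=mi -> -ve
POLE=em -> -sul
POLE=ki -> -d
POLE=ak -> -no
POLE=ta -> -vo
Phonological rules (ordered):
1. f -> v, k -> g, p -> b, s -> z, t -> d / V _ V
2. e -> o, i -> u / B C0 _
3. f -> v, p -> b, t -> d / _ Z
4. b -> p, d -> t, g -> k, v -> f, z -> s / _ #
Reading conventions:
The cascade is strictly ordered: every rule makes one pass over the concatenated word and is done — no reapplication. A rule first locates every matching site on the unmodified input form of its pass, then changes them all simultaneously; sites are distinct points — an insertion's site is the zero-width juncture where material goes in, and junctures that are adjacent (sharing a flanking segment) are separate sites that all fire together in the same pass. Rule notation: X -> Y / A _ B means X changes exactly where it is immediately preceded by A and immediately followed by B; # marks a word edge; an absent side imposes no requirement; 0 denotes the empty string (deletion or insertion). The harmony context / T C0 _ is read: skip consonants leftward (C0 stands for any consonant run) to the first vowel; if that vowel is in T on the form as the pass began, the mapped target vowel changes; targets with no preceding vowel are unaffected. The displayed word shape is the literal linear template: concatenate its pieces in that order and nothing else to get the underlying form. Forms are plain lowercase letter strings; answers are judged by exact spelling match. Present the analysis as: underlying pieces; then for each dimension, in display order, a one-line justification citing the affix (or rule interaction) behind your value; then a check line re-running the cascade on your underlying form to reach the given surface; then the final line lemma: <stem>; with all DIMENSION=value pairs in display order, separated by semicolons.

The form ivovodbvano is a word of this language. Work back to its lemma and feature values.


underlying: ivovot-bva-no
VEL=ki - signalled by the affix -bva
POLE=ak - signalled by the affix -no
check: ivovotbvano -> ivovotbvano -> ivovotbvano -> ivovodbvano -> ivovodbvano
lemma: ivovot; VEL=ki; POLE=ak


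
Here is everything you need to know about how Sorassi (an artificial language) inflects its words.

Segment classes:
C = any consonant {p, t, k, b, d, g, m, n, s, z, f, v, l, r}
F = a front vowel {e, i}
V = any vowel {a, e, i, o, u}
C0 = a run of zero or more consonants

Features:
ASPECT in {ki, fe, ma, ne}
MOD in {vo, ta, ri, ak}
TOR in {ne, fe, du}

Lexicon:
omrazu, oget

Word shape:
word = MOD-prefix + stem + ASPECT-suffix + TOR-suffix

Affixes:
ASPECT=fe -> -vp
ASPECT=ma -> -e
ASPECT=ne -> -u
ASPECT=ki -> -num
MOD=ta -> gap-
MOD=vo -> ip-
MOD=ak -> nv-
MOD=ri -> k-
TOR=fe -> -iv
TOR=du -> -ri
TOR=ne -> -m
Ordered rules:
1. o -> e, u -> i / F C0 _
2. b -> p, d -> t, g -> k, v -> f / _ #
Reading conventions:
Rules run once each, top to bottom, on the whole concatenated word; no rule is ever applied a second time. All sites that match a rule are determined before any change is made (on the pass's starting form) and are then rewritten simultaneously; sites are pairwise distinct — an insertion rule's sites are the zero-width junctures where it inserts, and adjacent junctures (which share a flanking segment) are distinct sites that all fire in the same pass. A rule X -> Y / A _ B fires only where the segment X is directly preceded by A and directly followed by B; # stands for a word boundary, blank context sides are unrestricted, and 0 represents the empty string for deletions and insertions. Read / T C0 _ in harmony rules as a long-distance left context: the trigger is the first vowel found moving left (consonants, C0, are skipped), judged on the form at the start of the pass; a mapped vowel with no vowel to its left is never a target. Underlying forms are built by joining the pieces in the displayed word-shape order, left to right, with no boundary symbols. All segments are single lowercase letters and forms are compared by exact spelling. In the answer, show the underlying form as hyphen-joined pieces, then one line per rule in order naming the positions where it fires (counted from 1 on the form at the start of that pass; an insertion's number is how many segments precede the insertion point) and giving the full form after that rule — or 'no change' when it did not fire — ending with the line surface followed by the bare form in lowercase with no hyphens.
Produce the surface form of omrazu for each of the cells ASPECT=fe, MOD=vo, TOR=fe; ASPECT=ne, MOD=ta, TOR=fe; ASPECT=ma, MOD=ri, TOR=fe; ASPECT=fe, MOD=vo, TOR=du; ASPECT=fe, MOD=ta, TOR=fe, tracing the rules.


cell ASPECT=fe, MOD=vo, TOR=fe:
underlying: ip-omrazu-vp-iv
1. o -> e, u -> i / F C0 _: fires at position(s) 3: ipemrazuvpiv
2. b -> p, d -> t, g -> k, v -> f / _ #: fires at position(s) 12: ipemrazuvpif
surface: ipemrazuvpif

cell ASPECT=ne, MOD=ta, TOR=fe:
underlying: gap-omrazu-u-iv
1. o -> e, u -> i / F C0 _: no change
2. b -> p, d -> t, g -> k, v -> f / _ #: fires at position(s) 12: gapomrazuuif
surface: gapomrazuuif

cell ASPECT=ma, MOD=ri, TOR=fe:
underlying: k-omrazu-e-iv
1. o -> e, u -> i / F C0 _: no change
2. b -> p, d -> t, g -> k, v -> f / _ #: fires at position(s) 10: komrazueif
surface: komrazueif

cell ASPECT=fe, MOD=vo, TOR=du:
underlying: ip-omrazu-vp-ri
1. o -> e, u -> i / F C0 _: fires at position(s) 3: ipemrazuvpri
2. b -> p, d -> t, g -> k, v -> f / _ #: no change
surface: ipemrazuvpri

cell ASPECT=fe, MOD=ta, TOR=fe:
underlying: gap-omrazu-vp-iv
1. o -> e, u -> i / F C0 _: no change
2. b -> p, d -> t, g -> k, v -> f / _ #: fires at position(s) 13: gapomrazuvpif
surface: gapomrazuvpif


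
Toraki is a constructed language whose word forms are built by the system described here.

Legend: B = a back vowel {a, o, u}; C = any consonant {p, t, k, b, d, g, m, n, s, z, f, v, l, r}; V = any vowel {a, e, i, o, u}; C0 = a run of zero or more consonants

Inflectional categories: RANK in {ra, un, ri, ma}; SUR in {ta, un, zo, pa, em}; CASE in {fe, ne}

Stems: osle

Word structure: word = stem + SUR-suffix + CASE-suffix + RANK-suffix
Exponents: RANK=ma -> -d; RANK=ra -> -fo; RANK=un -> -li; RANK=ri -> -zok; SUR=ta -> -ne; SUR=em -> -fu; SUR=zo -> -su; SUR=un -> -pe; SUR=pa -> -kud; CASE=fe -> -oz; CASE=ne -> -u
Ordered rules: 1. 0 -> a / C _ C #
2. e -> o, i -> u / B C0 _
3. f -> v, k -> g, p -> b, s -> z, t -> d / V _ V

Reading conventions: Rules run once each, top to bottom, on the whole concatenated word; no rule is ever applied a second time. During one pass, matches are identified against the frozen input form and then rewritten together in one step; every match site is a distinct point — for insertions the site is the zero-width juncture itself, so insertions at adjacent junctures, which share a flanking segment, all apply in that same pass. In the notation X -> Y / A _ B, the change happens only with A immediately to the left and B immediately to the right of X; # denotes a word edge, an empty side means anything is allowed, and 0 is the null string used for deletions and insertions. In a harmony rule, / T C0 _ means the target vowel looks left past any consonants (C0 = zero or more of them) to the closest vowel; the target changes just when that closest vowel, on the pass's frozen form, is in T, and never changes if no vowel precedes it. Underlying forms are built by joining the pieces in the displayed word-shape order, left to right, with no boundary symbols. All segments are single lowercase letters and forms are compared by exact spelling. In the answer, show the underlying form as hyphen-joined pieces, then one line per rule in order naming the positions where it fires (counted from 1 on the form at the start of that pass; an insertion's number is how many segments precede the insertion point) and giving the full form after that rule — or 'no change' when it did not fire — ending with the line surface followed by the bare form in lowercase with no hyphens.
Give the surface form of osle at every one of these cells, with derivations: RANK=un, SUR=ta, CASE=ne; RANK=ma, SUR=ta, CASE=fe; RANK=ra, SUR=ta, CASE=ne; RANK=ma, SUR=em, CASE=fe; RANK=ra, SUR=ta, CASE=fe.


cell RANK=un, SUR=ta, CASE=ne:
underlying: osle-ne-u-li
1. 0 -> a / C _ C #: no change
2. e -> o, i -> u / B C0 _: fires at position(s) 4, 9: osloneulu
3. f -> v, k -> g, p -> b, s -> z, t -> d / V _ V: no change
surface: osloneulu

cell RANK=ma, SUR=ta, CASE=fe:
underlying: osle-ne-oz-d
1. 0 -> a / C _ C #: inserts after position(s) 8: osleneozad
2. e -> o, i -> u / B C0 _: fires at position(s) 4: osloneozad
3. f -> v, k -> g, p -> b, s -> z, t -> d / V _ V: no change
surface: osloneozad

cell RANK=ra, SUR=ta, CASE=ne:
underlying: osle-ne-u-fo
1. 0 -> a / C _ C #: no change
2. e -> o, i -> u / B C0 _: fires at position(s) 4: osloneufo
3. f -> v, k -> g, p -> b, s -> z, t -> d / V _ V: fires at position(s) 8: osloneuvo
surface: osloneuvo

cell RANK=ma, SUR=em, CASE=fe:
underlying: osle-fu-oz-d
1. 0 -> a / C _ C #: inserts after position(s) 8: oslefuozad
2. e -> o, i -> u / B C0 _: fires at position(s) 4: oslofuozad
3. f -> v, k -> g, p -> b, s -> z, t -> d / V _ V: fires at position(s) 5: oslovuozad
surface: oslovuozad

cell RANK=ra, SUR=ta, CASE=fe:
underlying: osle-ne-oz-fo
1. 0 -> a / C _ C #: no change
2. e -> o, i -> u / B C0 _: fires at position(s) 4: osloneozfo
3. f -> v, k -> g, p -> b, s -> z, t -> d / V _ V: no change
surface: osloneozfo


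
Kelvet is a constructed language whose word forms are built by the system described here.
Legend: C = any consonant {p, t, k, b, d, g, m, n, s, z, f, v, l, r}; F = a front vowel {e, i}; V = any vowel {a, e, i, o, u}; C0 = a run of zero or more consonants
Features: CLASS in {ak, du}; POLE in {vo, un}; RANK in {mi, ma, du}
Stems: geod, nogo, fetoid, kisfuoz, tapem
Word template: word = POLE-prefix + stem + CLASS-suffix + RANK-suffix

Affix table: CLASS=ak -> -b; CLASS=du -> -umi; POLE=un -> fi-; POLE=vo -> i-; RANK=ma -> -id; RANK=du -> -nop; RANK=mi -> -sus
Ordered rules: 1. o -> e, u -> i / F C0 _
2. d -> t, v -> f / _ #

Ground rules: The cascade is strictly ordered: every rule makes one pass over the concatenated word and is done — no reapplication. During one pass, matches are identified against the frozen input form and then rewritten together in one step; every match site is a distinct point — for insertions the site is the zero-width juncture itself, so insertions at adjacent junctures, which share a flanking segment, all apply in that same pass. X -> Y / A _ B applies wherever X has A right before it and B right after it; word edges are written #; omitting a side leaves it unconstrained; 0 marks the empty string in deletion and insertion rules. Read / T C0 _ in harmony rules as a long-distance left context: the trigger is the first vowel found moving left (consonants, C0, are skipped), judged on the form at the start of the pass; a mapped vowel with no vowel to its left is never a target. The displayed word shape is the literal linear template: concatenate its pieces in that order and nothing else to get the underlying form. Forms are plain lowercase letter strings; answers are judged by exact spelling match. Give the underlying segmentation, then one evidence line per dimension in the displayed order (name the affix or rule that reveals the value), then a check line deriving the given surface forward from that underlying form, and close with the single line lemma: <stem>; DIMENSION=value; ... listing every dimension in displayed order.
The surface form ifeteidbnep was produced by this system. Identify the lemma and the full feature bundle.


underlying: i-fetoid-b-nop
CLASS=ak - signalled by the affix -b
POLE=vo - signalled by the affix i-
RANK=du - signalled by the affix -nop
check: ifetoidbnop -> ifeteidbnep -> ifeteidbnep
lemma: fetoid; CLASS=ak; POLE=vo; RANK=du


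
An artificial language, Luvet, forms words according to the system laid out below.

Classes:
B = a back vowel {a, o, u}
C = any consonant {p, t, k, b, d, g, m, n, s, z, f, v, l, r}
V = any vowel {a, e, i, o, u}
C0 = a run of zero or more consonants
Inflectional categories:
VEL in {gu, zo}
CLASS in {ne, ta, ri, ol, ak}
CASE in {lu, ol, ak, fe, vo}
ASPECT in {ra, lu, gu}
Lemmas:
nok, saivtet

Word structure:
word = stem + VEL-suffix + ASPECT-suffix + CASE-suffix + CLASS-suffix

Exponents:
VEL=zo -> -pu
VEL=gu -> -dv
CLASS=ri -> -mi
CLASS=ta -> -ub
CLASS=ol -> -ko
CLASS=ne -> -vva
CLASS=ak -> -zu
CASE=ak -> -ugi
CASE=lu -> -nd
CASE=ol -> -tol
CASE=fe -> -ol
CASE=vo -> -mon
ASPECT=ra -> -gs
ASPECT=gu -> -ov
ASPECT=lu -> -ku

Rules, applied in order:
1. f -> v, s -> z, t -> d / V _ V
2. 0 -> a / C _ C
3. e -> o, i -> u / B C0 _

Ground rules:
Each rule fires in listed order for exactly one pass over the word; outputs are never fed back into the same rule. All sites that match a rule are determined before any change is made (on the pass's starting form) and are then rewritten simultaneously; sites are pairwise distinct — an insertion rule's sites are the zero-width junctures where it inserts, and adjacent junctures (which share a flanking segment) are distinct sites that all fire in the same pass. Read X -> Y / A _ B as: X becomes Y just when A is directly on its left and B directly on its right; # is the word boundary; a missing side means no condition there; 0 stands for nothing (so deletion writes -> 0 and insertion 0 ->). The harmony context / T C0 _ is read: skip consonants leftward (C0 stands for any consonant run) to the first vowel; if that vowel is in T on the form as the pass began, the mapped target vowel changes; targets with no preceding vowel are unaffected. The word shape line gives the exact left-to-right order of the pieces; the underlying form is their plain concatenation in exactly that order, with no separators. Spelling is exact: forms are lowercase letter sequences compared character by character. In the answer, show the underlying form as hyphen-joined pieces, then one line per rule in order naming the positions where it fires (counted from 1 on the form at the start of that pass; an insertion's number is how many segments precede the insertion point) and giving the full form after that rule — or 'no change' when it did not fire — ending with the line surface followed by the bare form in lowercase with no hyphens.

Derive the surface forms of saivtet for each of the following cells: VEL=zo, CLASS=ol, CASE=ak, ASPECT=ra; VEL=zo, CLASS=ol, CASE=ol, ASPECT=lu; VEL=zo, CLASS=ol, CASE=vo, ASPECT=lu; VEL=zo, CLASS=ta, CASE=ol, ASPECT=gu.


cell VEL=zo, CLASS=ol, CASE=ak, ASPECT=ra:
underlying: saivtet-pu-gs-ugi-ko
1. f -> v, s -> z, t -> d / V _ V: no change
2. 0 -> a / C _ C: inserts after position(s) 4, 7, 10: saivatetapugasugiko
3. e -> o, i -> u / B C0 _: fires at position(s) 3, 7, 17: sauvatotapugasuguko
surface: sauvatotapugasuguko

cell VEL=zo, CLASS=ol, CASE=ol, ASPECT=lu:
underlying: saivtet-pu-ku-tol-ko
1. f -> v, s -> z, t -> d / V _ V: fires at position(s) 12: saivtetpukudolko
2. 0 -> a / C _ C: inserts after position(s) 4, 7, 14: saivatetapukudolako
3. e -> o, i -> u / B C0 _: fires at position(s) 3, 7: sauvatotapukudolako
surface: sauvatotapukudolako

cell VEL=zo, CLASS=ol, CASE=vo, ASPECT=lu:
underlying: saivtet-pu-ku-mon-ko
1. f -> v, s -> z, t -> d / V _ V: no change
2. 0 -> a / C _ C: inserts after position(s) 4, 7, 14: saivatetapukumonako
3. e -> o, i -> u / B C0 _: fires at position(s) 3, 7: sauvatotapukumonako
surface: sauvatotapukumonako

cell VEL=zo, CLASS=ta, CASE=ol, ASPECT=gu:
underlying: saivtet-pu-ov-tol-ub
1. f -> v, s -> z, t -> d / V _ V: no change
2. 0 -> a / C _ C: inserts after position(s) 4, 7, 11: saivatetapuovatolub
3. e -> o, i -> u / B C0 _: fires at position(s) 3, 7: sauvatotapuovatolub
surface: sauvatotapuovatolub


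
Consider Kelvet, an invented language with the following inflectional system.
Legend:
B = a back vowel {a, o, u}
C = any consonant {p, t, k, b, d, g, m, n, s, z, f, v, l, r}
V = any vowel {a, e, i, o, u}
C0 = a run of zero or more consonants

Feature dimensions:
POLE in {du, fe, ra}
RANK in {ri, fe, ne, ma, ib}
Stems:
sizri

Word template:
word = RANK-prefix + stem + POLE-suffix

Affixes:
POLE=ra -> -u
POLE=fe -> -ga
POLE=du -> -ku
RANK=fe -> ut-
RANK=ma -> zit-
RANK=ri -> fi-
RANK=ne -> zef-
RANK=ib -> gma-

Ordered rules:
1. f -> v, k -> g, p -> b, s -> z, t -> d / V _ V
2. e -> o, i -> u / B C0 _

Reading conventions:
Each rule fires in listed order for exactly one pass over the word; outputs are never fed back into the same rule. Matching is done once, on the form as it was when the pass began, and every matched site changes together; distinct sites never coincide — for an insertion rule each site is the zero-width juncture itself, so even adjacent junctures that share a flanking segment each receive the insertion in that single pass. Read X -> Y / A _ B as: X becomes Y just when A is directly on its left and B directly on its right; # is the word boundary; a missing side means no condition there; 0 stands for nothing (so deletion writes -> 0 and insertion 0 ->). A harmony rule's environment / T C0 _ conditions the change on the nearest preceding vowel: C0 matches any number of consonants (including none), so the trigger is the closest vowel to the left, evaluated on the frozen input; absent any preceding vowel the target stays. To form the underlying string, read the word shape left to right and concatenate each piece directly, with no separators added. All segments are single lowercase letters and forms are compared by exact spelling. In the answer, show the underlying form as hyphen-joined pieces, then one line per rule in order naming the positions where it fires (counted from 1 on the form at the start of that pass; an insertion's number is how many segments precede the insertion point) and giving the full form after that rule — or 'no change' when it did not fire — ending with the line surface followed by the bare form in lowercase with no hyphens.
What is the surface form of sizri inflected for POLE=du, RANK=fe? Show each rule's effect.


underlying: ut-sizri-ku
1. f -> v, k -> g, p -> b, s -> z, t -> d / V _ V: fires at position(s) 8: utsizrigu
2. e -> o, i -> u / B C0 _: fires at position(s) 4: utsuzrigu
surface: utsuzrigu


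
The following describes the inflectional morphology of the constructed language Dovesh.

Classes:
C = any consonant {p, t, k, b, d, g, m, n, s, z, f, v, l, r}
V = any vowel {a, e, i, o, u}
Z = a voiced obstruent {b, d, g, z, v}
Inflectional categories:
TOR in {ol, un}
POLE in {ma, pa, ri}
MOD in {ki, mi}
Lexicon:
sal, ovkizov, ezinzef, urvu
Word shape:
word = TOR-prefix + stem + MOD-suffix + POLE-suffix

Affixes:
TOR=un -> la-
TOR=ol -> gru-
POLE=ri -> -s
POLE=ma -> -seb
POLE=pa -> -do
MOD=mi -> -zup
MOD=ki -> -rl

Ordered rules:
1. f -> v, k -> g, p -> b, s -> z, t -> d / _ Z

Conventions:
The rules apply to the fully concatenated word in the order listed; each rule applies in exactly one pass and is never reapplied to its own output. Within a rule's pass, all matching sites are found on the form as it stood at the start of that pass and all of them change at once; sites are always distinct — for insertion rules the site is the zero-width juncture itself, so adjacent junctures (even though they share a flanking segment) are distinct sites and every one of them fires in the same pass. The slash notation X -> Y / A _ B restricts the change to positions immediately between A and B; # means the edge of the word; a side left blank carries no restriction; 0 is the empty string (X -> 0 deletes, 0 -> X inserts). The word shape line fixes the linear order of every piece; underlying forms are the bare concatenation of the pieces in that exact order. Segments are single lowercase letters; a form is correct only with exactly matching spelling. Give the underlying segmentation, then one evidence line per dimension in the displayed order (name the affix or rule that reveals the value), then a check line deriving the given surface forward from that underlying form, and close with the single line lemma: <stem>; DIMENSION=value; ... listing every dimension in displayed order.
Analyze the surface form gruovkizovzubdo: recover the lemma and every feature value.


underlying: gru-ovkizov-zup-do
TOR=ol - signalled by the affix gru-
POLE=pa - signalled by the affix -do
MOD=mi - signalled by the affix -zup
check: gruovkizovzupdo -> gruovkizovzubdo
lemma: ovkizov; TOR=ol; POLE=pa; MOD=mi


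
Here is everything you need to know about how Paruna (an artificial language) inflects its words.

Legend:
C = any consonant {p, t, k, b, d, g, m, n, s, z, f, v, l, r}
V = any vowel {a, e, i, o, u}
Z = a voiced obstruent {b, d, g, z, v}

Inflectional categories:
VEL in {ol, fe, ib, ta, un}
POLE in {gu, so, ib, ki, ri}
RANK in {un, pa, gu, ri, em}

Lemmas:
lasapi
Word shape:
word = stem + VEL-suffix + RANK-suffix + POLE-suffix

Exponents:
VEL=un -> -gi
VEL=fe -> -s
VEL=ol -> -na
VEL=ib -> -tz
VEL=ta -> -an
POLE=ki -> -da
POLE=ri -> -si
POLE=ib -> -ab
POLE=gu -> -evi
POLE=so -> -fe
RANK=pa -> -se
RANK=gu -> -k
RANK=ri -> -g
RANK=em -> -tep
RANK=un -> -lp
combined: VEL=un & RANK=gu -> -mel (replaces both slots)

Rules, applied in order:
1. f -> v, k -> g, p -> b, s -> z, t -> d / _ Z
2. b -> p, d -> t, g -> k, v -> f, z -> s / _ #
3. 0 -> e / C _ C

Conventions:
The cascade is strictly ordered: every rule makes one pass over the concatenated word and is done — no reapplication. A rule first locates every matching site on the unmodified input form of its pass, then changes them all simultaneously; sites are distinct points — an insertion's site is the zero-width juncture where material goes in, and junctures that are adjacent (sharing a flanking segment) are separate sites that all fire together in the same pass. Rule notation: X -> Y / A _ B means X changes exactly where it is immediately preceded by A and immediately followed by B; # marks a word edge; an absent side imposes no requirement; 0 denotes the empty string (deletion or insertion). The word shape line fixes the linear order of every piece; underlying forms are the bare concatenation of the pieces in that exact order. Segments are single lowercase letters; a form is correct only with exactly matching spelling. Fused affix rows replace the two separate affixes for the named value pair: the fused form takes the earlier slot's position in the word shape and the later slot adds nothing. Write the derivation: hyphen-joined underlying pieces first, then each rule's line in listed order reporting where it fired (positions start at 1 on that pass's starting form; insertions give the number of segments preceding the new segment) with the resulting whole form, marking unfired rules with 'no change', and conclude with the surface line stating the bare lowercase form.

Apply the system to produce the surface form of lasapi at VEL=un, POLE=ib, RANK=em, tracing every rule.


underlying: lasapi-gi-tep-ab
1. f -> v, k -> g, p -> b, s -> z, t -> d / _ Z: no change
2. b -> p, d -> t, g -> k, v -> f, z -> s / _ #: fires at position(s) 13: lasapigitepap
3. 0 -> e / C _ C: no change
surface: lasapigitepap


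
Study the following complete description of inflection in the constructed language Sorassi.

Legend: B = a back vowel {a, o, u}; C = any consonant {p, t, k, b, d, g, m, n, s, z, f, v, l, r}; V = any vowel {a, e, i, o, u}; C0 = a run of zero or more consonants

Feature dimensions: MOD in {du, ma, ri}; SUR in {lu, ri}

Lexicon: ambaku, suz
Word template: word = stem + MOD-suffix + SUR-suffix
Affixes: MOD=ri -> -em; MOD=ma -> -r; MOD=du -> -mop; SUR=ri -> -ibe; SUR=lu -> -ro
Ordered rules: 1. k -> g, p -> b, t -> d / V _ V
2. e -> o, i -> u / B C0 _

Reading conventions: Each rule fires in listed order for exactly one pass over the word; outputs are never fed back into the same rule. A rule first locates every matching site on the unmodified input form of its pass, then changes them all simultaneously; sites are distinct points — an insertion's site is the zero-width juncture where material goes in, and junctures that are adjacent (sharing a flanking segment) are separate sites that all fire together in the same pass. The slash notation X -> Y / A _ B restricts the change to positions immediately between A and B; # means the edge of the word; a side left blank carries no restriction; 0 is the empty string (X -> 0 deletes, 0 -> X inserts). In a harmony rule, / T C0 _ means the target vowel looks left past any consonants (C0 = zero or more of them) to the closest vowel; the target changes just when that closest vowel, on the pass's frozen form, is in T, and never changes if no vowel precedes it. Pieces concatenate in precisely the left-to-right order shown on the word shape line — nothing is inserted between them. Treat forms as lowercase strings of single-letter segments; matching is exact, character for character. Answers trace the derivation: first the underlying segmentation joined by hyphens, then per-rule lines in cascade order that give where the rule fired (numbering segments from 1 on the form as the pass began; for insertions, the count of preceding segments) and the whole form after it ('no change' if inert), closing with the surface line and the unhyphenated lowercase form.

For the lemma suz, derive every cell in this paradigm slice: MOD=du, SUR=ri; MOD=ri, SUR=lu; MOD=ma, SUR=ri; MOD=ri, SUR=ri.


cell MOD=du, SUR=ri:
underlying: suz-mop-ibe
1. k -> g, p -> b, t -> d / V _ V: fires at position(s) 6: suzmobibe
2. e -> o, i -> u / B C0 _: fires at position(s) 7: suzmobube
surface: suzmobube

cell MOD=ri, SUR=lu:
underlying: suz-em-ro
1. k -> g, p -> b, t -> d / V _ V: no change
2. e -> o, i -> u / B C0 _: fires at position(s) 4: suzomro
surface: suzomro

cell MOD=ma, SUR=ri:
underlying: suz-r-ibe
1. k -> g, p -> b, t -> d / V _ V: no change
2. e -> o, i -> u / B C0 _: fires at position(s) 5: suzrube
surface: suzrube

cell MOD=ri, SUR=ri:
underlying: suz-em-ibe
1. k -> g, p -> b, t -> d / V _ V: no change
2. e -> o, i -> u / B C0 _: fires at position(s) 4: suzomibe
surface: suzomibe


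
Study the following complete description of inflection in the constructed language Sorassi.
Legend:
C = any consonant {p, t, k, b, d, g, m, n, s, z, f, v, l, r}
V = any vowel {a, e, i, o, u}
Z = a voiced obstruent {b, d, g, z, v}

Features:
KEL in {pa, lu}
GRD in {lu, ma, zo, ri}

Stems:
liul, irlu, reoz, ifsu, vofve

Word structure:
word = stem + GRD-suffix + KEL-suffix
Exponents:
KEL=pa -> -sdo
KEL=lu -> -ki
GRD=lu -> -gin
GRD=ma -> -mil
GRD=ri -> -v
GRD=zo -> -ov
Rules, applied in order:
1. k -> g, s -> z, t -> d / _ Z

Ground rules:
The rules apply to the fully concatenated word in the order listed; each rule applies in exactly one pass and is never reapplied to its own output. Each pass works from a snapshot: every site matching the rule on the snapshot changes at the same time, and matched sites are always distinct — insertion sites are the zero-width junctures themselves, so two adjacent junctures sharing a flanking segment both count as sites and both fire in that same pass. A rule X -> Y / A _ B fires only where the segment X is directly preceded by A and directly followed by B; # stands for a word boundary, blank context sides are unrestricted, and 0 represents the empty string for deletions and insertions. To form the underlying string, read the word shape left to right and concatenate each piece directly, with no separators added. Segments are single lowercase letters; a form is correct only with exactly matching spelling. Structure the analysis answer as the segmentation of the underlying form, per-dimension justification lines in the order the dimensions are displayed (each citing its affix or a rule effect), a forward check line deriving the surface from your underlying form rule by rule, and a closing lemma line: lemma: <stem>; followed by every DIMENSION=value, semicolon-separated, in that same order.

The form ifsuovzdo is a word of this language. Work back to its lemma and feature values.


underlying: ifsu-ov-sdo
KEL=pa - signalled by the affix -sdo
GRD=zo - signalled by the affix -ov
check: ifsuovsdo -> ifsuovzdo
lemma: ifsu; KEL=pa; GRD=zo


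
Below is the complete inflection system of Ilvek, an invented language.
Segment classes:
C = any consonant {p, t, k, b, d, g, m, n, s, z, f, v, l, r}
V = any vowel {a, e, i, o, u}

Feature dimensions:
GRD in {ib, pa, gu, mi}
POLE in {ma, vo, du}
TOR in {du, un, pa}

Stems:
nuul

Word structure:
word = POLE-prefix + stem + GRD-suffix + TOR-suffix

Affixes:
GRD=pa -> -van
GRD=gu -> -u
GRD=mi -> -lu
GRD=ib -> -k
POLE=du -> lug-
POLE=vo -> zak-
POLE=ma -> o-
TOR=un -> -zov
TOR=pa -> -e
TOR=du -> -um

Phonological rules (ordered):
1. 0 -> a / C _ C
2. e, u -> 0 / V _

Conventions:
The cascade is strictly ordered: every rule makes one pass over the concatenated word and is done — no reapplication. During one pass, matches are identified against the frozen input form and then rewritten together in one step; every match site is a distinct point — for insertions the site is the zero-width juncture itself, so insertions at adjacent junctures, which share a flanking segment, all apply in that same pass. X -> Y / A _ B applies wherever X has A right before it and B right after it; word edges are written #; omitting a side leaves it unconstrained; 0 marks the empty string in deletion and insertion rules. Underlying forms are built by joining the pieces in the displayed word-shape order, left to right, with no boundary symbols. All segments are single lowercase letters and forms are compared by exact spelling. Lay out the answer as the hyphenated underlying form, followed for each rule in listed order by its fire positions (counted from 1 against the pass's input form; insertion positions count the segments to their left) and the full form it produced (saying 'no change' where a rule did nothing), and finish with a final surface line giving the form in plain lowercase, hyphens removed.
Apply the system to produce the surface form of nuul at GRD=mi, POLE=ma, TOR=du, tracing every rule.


underlying: o-nuul-lu-um
1. 0 -> a / C _ C: inserts after position(s) 5: onuulaluum
2. e, u -> 0 / V _: fires at position(s) 4, 9: onulalum
surface: onulalum


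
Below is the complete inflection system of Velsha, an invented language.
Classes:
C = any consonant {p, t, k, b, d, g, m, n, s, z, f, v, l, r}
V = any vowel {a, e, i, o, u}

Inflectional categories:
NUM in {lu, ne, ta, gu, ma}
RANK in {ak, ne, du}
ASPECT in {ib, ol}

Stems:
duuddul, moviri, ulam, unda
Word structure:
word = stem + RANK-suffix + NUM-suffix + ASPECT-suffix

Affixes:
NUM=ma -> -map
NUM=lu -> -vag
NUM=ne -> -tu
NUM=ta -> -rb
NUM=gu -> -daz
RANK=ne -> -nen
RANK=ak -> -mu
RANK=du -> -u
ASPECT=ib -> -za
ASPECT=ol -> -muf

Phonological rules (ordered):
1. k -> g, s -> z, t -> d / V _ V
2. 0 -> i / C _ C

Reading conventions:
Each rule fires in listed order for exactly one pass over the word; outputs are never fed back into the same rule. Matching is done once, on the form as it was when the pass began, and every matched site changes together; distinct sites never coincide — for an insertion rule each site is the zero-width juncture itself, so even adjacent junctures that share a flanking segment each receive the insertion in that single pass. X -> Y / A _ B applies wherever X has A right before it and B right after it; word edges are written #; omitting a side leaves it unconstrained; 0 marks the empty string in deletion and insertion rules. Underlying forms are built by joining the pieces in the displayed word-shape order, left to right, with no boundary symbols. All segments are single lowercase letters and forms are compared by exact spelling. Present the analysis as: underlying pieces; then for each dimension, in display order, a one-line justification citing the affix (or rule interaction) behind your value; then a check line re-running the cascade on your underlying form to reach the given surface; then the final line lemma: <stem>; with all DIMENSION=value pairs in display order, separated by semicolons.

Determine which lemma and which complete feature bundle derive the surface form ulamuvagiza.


underlying: ulam-u-vag-za
NUM=lu - signalled by the affix -vag
RANK=du - signalled by the affix -u
ASPECT=ib - signalled by the affix -za
check: ulamuvagza -> ulamuvagza -> ulamuvagiza
lemma: ulam; NUM=lu; RANK=du; ASPECT=ib
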